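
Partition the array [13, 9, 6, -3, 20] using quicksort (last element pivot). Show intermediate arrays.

Partition 1: pivot=20 at index 4 -> [13, 9, 6, -3, 20]
Partition 2: pivot=-3 at index 0 -> [-3, 9, 6, 13, 20]
Partition 3: pivot=13 at index 3 -> [-3, 9, 6, 13, 20]
Partition 4: pivot=6 at index 1 -> [-3, 6, 9, 13, 20]


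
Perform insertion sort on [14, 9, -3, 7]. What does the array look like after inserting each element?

First element 14 is already 'sorted'
Insert 9: shifted 1 elements -> [9, 14, -3, 7]
Insert -3: shifted 2 elements -> [-3, 9, 14, 7]
Insert 7: shifted 2 elements -> [-3, 7, 9, 14]


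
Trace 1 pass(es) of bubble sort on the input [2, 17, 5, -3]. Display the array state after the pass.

After pass 1: [2, 5, -3, 17] (2 swaps)
Total swaps: 2


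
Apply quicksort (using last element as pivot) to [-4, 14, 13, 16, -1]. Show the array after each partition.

Partition 1: pivot=-1 at index 1 -> [-4, -1, 13, 16, 14]
Partition 2: pivot=14 at index 3 -> [-4, -1, 13, 14, 16]


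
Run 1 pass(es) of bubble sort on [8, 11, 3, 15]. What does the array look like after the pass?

After pass 1: [8, 3, 11, 15] (1 swaps)
Total swaps: 1


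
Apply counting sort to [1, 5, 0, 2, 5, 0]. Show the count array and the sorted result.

Count array: [2, 1, 1, 0, 0, 2]
(count[i] = number of elements equal to i)
Cumulative count: [2, 3, 4, 4, 4, 6]
Sorted: [0, 0, 1, 2, 5, 5]


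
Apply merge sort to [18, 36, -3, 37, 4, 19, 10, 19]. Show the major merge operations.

Divide and conquer:
  Merge [18] + [36] -> [18, 36]
  Merge [-3] + [37] -> [-3, 37]
  Merge [18, 36] + [-3, 37] -> [-3, 18, 36, 37]
  Merge [4] + [19] -> [4, 19]
  Merge [10] + [19] -> [10, 19]
  Merge [4, 19] + [10, 19] -> [4, 10, 19, 19]
  Merge [-3, 18, 36, 37] + [4, 10, 19, 19] -> [-3, 4, 10, 18, 19, 19, 36, 37]


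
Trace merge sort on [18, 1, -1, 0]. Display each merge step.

Divide and conquer:
  Merge [18] + [1] -> [1, 18]
  Merge [-1] + [0] -> [-1, 0]
  Merge [1, 18] + [-1, 0] -> [-1, 0, 1, 18]


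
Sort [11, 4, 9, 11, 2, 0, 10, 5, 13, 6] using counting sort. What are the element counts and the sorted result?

Count array: [1, 0, 1, 0, 1, 1, 1, 0, 0, 1, 1, 2, 0, 1]
(count[i] = number of elements equal to i)
Cumulative count: [1, 1, 2, 2, 3, 4, 5, 5, 5, 6, 7, 9, 9, 10]
Sorted: [0, 2, 4, 5, 6, 9, 10, 11, 11, 13]


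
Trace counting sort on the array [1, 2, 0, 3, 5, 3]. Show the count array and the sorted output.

Count array: [1, 1, 1, 2, 0, 1]
(count[i] = number of elements equal to i)
Cumulative count: [1, 2, 3, 5, 5, 6]
Sorted: [0, 1, 2, 3, 3, 5]


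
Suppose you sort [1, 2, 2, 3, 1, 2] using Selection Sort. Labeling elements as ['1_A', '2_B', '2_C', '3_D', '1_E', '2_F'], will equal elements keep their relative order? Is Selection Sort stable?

Trace Selection Sort on the labeled array (the key is the number; the letter only tracks identity):
  Pass 1: minimum 1_A is already at index 0; no swap -> [1_A, 2_B, 2_C, 3_D, 1_E, 2_F]
  Pass 2: minimum of unsorted part is 1_E at index 4; swap it with 2_B at index 1 -> [1_A, 1_E, 2_C, 3_D, 2_B, 2_F]
  Pass 3: minimum 2_C is already at index 2; no swap -> [1_A, 1_E, 2_C, 3_D, 2_B, 2_F]
  Pass 4: minimum of unsorted part is 2_B at index 4; swap it with 3_D at index 3 -> [1_A, 1_E, 2_C, 2_B, 3_D, 2_F]
  Pass 5: minimum of unsorted part is 2_F at index 5; swap it with 3_D at index 4 -> [1_A, 1_E, 2_C, 2_B, 2_F, 3_D]
Final order: [1_A, 1_E, 2_C, 2_B, 2_F, 3_D]
Equal keys:
  value 1: originally 1_A, 1_E; after sorting 1_A, 1_E -> order preserved
  value 2: originally 2_B, 2_C, 2_F; after sorting 2_C, 2_B, 2_F -> order changed
Equal keys were reordered, so Selection Sort is not stable: the long-range swap that moves the minimum into place can carry an element past an equal key. (One such input is enough; an unstable sort may happen to preserve order on other inputs, but it gives no guarantee.)
Answer: Not stable


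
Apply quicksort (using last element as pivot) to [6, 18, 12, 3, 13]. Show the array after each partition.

Partition 1: pivot=13 at index 3 -> [6, 12, 3, 13, 18]
Partition 2: pivot=3 at index 0 -> [3, 12, 6, 13, 18]
Partition 3: pivot=6 at index 1 -> [3, 6, 12, 13, 18]


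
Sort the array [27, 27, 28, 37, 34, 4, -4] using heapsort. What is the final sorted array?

Build heap: [37, 34, 28, 27, 27, 4, -4]
Extract 37: [34, 27, 28, -4, 27, 4, 37]
Extract 34: [28, 27, 4, -4, 27, 34, 37]
Extract 28: [27, 27, 4, -4, 28, 34, 37]
Extract 27: [27, -4, 4, 27, 28, 34, 37]
Extract 27: [4, -4, 27, 27, 28, 34, 37]
Extract 4: [-4, 4, 27, 27, 28, 34, 37]


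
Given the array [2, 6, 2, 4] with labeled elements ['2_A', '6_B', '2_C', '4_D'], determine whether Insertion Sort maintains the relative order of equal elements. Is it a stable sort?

Trace Insertion Sort on the labeled array (the key is the number; the letter only tracks identity):
  Insert 6_B at index 1: [2_A, 6_B, 2_C, 4_D]
  Insert 2_C at index 1: [2_A, 2_C, 6_B, 4_D]
  Insert 4_D at index 2: [2_A, 2_C, 4_D, 6_B]
Final order: [2_A, 2_C, 4_D, 6_B]
Equal keys:
  value 2: originally 2_A, 2_C; after sorting 2_A, 2_C -> order preserved
All equal keys kept their original relative order. Insertion Sort is stable: elements are shifted only while they are strictly greater than the key, so a key is inserted after any equal elements already placed.
Answer: Stable


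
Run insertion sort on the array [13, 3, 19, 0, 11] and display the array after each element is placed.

First element 13 is already 'sorted'
Insert 3: shifted 1 elements -> [3, 13, 19, 0, 11]
Insert 19: shifted 0 elements -> [3, 13, 19, 0, 11]
Insert 0: shifted 3 elements -> [0, 3, 13, 19, 11]
Insert 11: shifted 2 elements -> [0, 3, 11, 13, 19]


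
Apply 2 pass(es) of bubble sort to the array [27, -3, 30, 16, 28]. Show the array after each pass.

After pass 1: [-3, 27, 16, 28, 30] (3 swaps)
After pass 2: [-3, 16, 27, 28, 30] (1 swaps)
Total swaps: 4


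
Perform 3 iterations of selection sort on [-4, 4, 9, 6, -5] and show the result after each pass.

Pass 1: Select minimum -5 at index 4, swap -> [-5, 4, 9, 6, -4]
Pass 2: Select minimum -4 at index 4, swap -> [-5, -4, 9, 6, 4]
Pass 3: Select minimum 4 at index 4, swap -> [-5, -4, 4, 6, 9]


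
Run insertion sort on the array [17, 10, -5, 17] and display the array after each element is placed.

First element 17 is already 'sorted'
Insert 10: shifted 1 elements -> [10, 17, -5, 17]
Insert -5: shifted 2 elements -> [-5, 10, 17, 17]
Insert 17: shifted 0 elements -> [-5, 10, 17, 17]


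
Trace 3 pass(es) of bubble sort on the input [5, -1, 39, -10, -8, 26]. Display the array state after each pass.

After pass 1: [-1, 5, -10, -8, 26, 39] (4 swaps)
After pass 2: [-1, -10, -8, 5, 26, 39] (2 swaps)
After pass 3: [-10, -8, -1, 5, 26, 39] (2 swaps)
Total swaps: 8


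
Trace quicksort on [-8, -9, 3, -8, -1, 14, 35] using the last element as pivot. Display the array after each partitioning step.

Partition 1: pivot=35 at index 6 -> [-8, -9, 3, -8, -1, 14, 35]
Partition 2: pivot=14 at index 5 -> [-8, -9, 3, -8, -1, 14, 35]
Partition 3: pivot=-1 at index 3 -> [-8, -9, -8, -1, 3, 14, 35]
Partition 4: pivot=-8 at index 2 -> [-8, -9, -8, -1, 3, 14, 35]
Partition 5: pivot=-9 at index 0 -> [-9, -8, -8, -1, 3, 14, 35]


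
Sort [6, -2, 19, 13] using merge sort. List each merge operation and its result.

Divide and conquer:
  Merge [6] + [-2] -> [-2, 6]
  Merge [19] + [13] -> [13, 19]
  Merge [-2, 6] + [13, 19] -> [-2, 6, 13, 19]


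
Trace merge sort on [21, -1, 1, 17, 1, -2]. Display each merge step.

Divide and conquer:
  Merge [-1] + [1] -> [-1, 1]
  Merge [21] + [-1, 1] -> [-1, 1, 21]
  Merge [1] + [-2] -> [-2, 1]
  Merge [17] + [-2, 1] -> [-2, 1, 17]
  Merge [-1, 1, 21] + [-2, 1, 17] -> [-2, -1, 1, 1, 17, 21]


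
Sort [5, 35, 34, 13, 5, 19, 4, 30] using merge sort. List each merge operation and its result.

Divide and conquer:
  Merge [5] + [35] -> [5, 35]
  Merge [34] + [13] -> [13, 34]
  Merge [5, 35] + [13, 34] -> [5, 13, 34, 35]
  Merge [5] + [19] -> [5, 19]
  Merge [4] + [30] -> [4, 30]
  Merge [5, 19] + [4, 30] -> [4, 5, 19, 30]
  Merge [5, 13, 34, 35] + [4, 5, 19, 30] -> [4, 5, 5, 13, 19, 30, 34, 35]


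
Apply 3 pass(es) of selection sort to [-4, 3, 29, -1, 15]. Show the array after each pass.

Pass 1: Select minimum -4 at index 0, swap -> [-4, 3, 29, -1, 15]
Pass 2: Select minimum -1 at index 3, swap -> [-4, -1, 29, 3, 15]
Pass 3: Select minimum 3 at index 3, swap -> [-4, -1, 3, 29, 15]


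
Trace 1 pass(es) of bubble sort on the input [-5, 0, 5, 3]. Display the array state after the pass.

After pass 1: [-5, 0, 3, 5] (1 swaps)
Total swaps: 1


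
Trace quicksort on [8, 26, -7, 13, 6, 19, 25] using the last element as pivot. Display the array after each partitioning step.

Partition 1: pivot=25 at index 5 -> [8, -7, 13, 6, 19, 25, 26]
Partition 2: pivot=19 at index 4 -> [8, -7, 13, 6, 19, 25, 26]
Partition 3: pivot=6 at index 1 -> [-7, 6, 13, 8, 19, 25, 26]
Partition 4: pivot=8 at index 2 -> [-7, 6, 8, 13, 19, 25, 26]


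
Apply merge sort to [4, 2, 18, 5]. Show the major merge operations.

Divide and conquer:
  Merge [4] + [2] -> [2, 4]
  Merge [18] + [5] -> [5, 18]
  Merge [2, 4] + [5, 18] -> [2, 4, 5, 18]


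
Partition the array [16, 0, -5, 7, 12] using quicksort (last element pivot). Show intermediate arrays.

Partition 1: pivot=12 at index 3 -> [0, -5, 7, 12, 16]
Partition 2: pivot=7 at index 2 -> [0, -5, 7, 12, 16]
Partition 3: pivot=-5 at index 0 -> [-5, 0, 7, 12, 16]


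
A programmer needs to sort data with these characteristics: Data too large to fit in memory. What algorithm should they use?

Best choice: External merge sort
Reason: Minimizes disk I/O by sequential reads/writes


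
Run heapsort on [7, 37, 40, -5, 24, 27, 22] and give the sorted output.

Build heap: [40, 37, 27, -5, 24, 7, 22]
Extract 40: [37, 24, 27, -5, 22, 7, 40]
Extract 37: [27, 24, 7, -5, 22, 37, 40]
Extract 27: [24, 22, 7, -5, 27, 37, 40]
Extract 24: [22, -5, 7, 24, 27, 37, 40]
Extract 22: [7, -5, 22, 24, 27, 37, 40]
Extract 7: [-5, 7, 22, 24, 27, 37, 40]


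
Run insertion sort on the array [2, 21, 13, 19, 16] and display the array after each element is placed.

First element 2 is already 'sorted'
Insert 21: shifted 0 elements -> [2, 21, 13, 19, 16]
Insert 13: shifted 1 elements -> [2, 13, 21, 19, 16]
Insert 19: shifted 1 elements -> [2, 13, 19, 21, 16]
Insert 16: shifted 2 elements -> [2, 13, 16, 19, 21]


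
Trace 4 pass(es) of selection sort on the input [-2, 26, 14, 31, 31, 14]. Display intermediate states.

Pass 1: Select minimum -2 at index 0, swap -> [-2, 26, 14, 31, 31, 14]
Pass 2: Select minimum 14 at index 2, swap -> [-2, 14, 26, 31, 31, 14]
Pass 3: Select minimum 14 at index 5, swap -> [-2, 14, 14, 31, 31, 26]
Pass 4: Select minimum 26 at index 5, swap -> [-2, 14, 14, 26, 31, 31]


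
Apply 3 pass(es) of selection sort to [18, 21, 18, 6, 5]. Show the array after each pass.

Pass 1: Select minimum 5 at index 4, swap -> [5, 21, 18, 6, 18]
Pass 2: Select minimum 6 at index 3, swap -> [5, 6, 18, 21, 18]
Pass 3: Select minimum 18 at index 2, swap -> [5, 6, 18, 21, 18]


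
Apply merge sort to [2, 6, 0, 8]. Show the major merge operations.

Divide and conquer:
  Merge [2] + [6] -> [2, 6]
  Merge [0] + [8] -> [0, 8]
  Merge [2, 6] + [0, 8] -> [0, 2, 6, 8]


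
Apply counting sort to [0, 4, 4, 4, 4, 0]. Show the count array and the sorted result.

Count array: [2, 0, 0, 0, 4]
(count[i] = number of elements equal to i)
Cumulative count: [2, 2, 2, 2, 6]
Sorted: [0, 0, 4, 4, 4, 4]


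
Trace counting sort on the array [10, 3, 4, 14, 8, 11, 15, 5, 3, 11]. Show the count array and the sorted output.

Count array: [0, 0, 0, 2, 1, 1, 0, 0, 1, 0, 1, 2, 0, 0, 1, 1]
(count[i] = number of elements equal to i)
Cumulative count: [0, 0, 0, 2, 3, 4, 4, 4, 5, 5, 6, 8, 8, 8, 9, 10]
Sorted: [3, 3, 4, 5, 8, 10, 11, 11, 14, 15]


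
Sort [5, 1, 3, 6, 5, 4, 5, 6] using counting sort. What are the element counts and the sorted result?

Count array: [0, 1, 0, 1, 1, 3, 2]
(count[i] = number of elements equal to i)
Cumulative count: [0, 1, 1, 2, 3, 6, 8]
Sorted: [1, 3, 4, 5, 5, 5, 6, 6]


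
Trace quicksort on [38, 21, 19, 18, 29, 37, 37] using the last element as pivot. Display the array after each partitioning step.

Partition 1: pivot=37 at index 5 -> [21, 19, 18, 29, 37, 37, 38]
Partition 2: pivot=37 at index 4 -> [21, 19, 18, 29, 37, 37, 38]
Partition 3: pivot=29 at index 3 -> [21, 19, 18, 29, 37, 37, 38]
Partition 4: pivot=18 at index 0 -> [18, 19, 21, 29, 37, 37, 38]
Partition 5: pivot=21 at index 2 -> [18, 19, 21, 29, 37, 37, 38]


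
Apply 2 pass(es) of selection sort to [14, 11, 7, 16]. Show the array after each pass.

Pass 1: Select minimum 7 at index 2, swap -> [7, 11, 14, 16]
Pass 2: Select minimum 11 at index 1, swap -> [7, 11, 14, 16]


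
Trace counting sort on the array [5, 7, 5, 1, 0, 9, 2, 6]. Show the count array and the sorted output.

Count array: [1, 1, 1, 0, 0, 2, 1, 1, 0, 1]
(count[i] = number of elements equal to i)
Cumulative count: [1, 2, 3, 3, 3, 5, 6, 7, 7, 8]
Sorted: [0, 1, 2, 5, 5, 6, 7, 9]


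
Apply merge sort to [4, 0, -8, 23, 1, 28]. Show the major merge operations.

Divide and conquer:
  Merge [0] + [-8] -> [-8, 0]
  Merge [4] + [-8, 0] -> [-8, 0, 4]
  Merge [1] + [28] -> [1, 28]
  Merge [23] + [1, 28] -> [1, 23, 28]
  Merge [-8, 0, 4] + [1, 23, 28] -> [-8, 0, 1, 4, 23, 28]


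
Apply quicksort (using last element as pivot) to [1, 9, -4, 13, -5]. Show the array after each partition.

Partition 1: pivot=-5 at index 0 -> [-5, 9, -4, 13, 1]
Partition 2: pivot=1 at index 2 -> [-5, -4, 1, 13, 9]
Partition 3: pivot=9 at index 3 -> [-5, -4, 1, 9, 13]


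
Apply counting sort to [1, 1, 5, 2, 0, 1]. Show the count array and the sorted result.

Count array: [1, 3, 1, 0, 0, 1]
(count[i] = number of elements equal to i)
Cumulative count: [1, 4, 5, 5, 5, 6]
Sorted: [0, 1, 1, 1, 2, 5]


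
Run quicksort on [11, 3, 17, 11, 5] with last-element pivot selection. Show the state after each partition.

Partition 1: pivot=5 at index 1 -> [3, 5, 17, 11, 11]
Partition 2: pivot=11 at index 3 -> [3, 5, 11, 11, 17]


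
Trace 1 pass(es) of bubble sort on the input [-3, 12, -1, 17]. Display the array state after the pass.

After pass 1: [-3, -1, 12, 17] (1 swaps)
Total swaps: 1


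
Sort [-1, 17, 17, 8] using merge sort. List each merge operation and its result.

Divide and conquer:
  Merge [-1] + [17] -> [-1, 17]
  Merge [17] + [8] -> [8, 17]
  Merge [-1, 17] + [8, 17] -> [-1, 8, 17, 17]


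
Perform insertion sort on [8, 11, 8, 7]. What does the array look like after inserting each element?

First element 8 is already 'sorted'
Insert 11: shifted 0 elements -> [8, 11, 8, 7]
Insert 8: shifted 1 elements -> [8, 8, 11, 7]
Insert 7: shifted 3 elements -> [7, 8, 8, 11]


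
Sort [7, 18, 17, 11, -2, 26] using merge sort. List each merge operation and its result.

Divide and conquer:
  Merge [18] + [17] -> [17, 18]
  Merge [7] + [17, 18] -> [7, 17, 18]
  Merge [-2] + [26] -> [-2, 26]
  Merge [11] + [-2, 26] -> [-2, 11, 26]
  Merge [7, 17, 18] + [-2, 11, 26] -> [-2, 7, 11, 17, 18, 26]


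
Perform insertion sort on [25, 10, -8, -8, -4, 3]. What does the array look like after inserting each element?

First element 25 is already 'sorted'
Insert 10: shifted 1 elements -> [10, 25, -8, -8, -4, 3]
Insert -8: shifted 2 elements -> [-8, 10, 25, -8, -4, 3]
Insert -8: shifted 2 elements -> [-8, -8, 10, 25, -4, 3]
Insert -4: shifted 2 elements -> [-8, -8, -4, 10, 25, 3]
Insert 3: shifted 2 elements -> [-8, -8, -4, 3, 10, 25]


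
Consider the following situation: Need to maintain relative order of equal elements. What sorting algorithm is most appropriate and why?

Best choice: Merge sort or Insertion sort
Reason: Both are stable; quicksort and heapsort are not stable


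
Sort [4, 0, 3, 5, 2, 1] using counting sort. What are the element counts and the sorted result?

Count array: [1, 1, 1, 1, 1, 1]
(count[i] = number of elements equal to i)
Cumulative count: [1, 2, 3, 4, 5, 6]
Sorted: [0, 1, 2, 3, 4, 5]


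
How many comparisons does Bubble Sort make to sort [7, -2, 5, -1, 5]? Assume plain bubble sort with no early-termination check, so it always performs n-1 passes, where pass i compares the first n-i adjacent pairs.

Pass 1: compare adjacent pairs (0,1)..(3,4) = 4 comparison(s), 4 swap(s) -> [-2, 5, -1, 5, 7]
Pass 2: compare adjacent pairs (0,1)..(2,3) = 3 comparison(s), 1 swap(s) -> [-2, -1, 5, 5, 7]
Pass 3: compare adjacent pairs (0,1)..(1,2) = 2 comparison(s), 0 swap(s) -> [-2, -1, 5, 5, 7]
Pass 4: compare adjacent pairs (0,1)..(0,1) = 1 comparison(s), 0 swap(s) -> [-2, -1, 5, 5, 7]
Total comparisons: 4 + 3 + 2 + 1 = 10


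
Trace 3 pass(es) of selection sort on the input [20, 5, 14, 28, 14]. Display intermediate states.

Pass 1: Select minimum 5 at index 1, swap -> [5, 20, 14, 28, 14]
Pass 2: Select minimum 14 at index 2, swap -> [5, 14, 20, 28, 14]
Pass 3: Select minimum 14 at index 4, swap -> [5, 14, 14, 28, 20]


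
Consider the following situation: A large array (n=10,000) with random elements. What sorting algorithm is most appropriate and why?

Best choice: Quicksort or Mergesort
Reason: Both have O(n log n) average case; quicksort has lower constant factors


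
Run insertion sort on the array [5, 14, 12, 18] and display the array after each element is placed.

First element 5 is already 'sorted'
Insert 14: shifted 0 elements -> [5, 14, 12, 18]
Insert 12: shifted 1 elements -> [5, 12, 14, 18]
Insert 18: shifted 0 elements -> [5, 12, 14, 18]


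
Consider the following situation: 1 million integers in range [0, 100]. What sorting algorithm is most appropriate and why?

Best choice: Counting sort
Reason: O(n + k) where k=100 is small; linear time beats O(n log n)


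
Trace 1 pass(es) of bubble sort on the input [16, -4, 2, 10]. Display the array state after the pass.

After pass 1: [-4, 2, 10, 16] (3 swaps)
Total swaps: 3


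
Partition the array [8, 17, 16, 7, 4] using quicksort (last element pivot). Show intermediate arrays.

Partition 1: pivot=4 at index 0 -> [4, 17, 16, 7, 8]
Partition 2: pivot=8 at index 2 -> [4, 7, 8, 17, 16]
Partition 3: pivot=16 at index 3 -> [4, 7, 8, 16, 17]


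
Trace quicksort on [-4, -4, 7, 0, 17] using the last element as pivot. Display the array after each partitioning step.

Partition 1: pivot=17 at index 4 -> [-4, -4, 7, 0, 17]
Partition 2: pivot=0 at index 2 -> [-4, -4, 0, 7, 17]
Partition 3: pivot=-4 at index 1 -> [-4, -4, 0, 7, 17]


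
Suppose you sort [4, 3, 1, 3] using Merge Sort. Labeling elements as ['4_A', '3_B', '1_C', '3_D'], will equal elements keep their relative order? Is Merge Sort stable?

Trace Merge Sort on the labeled array (the key is the number; the letter only tracks identity):
  Merge [4_A] + [3_B] -> [3_B, 4_A]
  Merge [1_C] + [3_D] -> [1_C, 3_D]
  Merge [3_B, 4_A] + [1_C, 3_D] -> [1_C, 3_B, 3_D, 4_A]
Final order: [1_C, 3_B, 3_D, 4_A]
Equal keys:
  value 3: originally 3_B, 3_D; after sorting 3_B, 3_D -> order preserved
All equal keys kept their original relative order. Merge Sort is stable: when the heads of the two halves are equal the merge takes from the left half first.
Answer: Stable


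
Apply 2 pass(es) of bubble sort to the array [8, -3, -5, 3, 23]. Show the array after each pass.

After pass 1: [-3, -5, 3, 8, 23] (3 swaps)
After pass 2: [-5, -3, 3, 8, 23] (1 swaps)
Total swaps: 4


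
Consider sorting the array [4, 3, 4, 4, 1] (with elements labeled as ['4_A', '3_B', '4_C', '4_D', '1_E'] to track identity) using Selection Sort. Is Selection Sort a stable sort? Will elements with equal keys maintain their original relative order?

Trace Selection Sort on the labeled array (the key is the number; the letter only tracks identity):
  Pass 1: minimum of unsorted part is 1_E at index 4; swap it with 4_A at index 0 -> [1_E, 3_B, 4_C, 4_D, 4_A]
  Pass 2: minimum 3_B is already at index 1; no swap -> [1_E, 3_B, 4_C, 4_D, 4_A]
  Pass 3: minimum 4_C is already at index 2; no swap -> [1_E, 3_B, 4_C, 4_D, 4_A]
  Pass 4: minimum 4_D is already at index 3; no swap -> [1_E, 3_B, 4_C, 4_D, 4_A]
Final order: [1_E, 3_B, 4_C, 4_D, 4_A]
Equal keys:
  value 4: originally 4_A, 4_C, 4_D; after sorting 4_C, 4_D, 4_A -> order changed
Equal keys were reordered, so Selection Sort is not stable: the long-range swap that moves the minimum into place can carry an element past an equal key. (One such input is enough; an unstable sort may happen to preserve order on other inputs, but it gives no guarantee.)
Answer: Not stable


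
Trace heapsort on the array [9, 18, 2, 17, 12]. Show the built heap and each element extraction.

Build heap: [18, 17, 2, 9, 12]
Extract 18: [17, 12, 2, 9, 18]
Extract 17: [12, 9, 2, 17, 18]
Extract 12: [9, 2, 12, 17, 18]
Extract 9: [2, 9, 12, 17, 18]


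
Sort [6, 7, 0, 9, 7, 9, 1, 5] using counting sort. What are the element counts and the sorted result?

Count array: [1, 1, 0, 0, 0, 1, 1, 2, 0, 2]
(count[i] = number of elements equal to i)
Cumulative count: [1, 2, 2, 2, 2, 3, 4, 6, 6, 8]
Sorted: [0, 1, 5, 6, 7, 7, 9, 9]


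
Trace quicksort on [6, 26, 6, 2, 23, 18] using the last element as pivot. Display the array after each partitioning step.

Partition 1: pivot=18 at index 3 -> [6, 6, 2, 18, 23, 26]
Partition 2: pivot=2 at index 0 -> [2, 6, 6, 18, 23, 26]
Partition 3: pivot=6 at index 2 -> [2, 6, 6, 18, 23, 26]
Partition 4: pivot=26 at index 5 -> [2, 6, 6, 18, 23, 26]


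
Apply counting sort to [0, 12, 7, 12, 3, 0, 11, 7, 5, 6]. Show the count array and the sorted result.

Count array: [2, 0, 0, 1, 0, 1, 1, 2, 0, 0, 0, 1, 2]
(count[i] = number of elements equal to i)
Cumulative count: [2, 2, 2, 3, 3, 4, 5, 7, 7, 7, 7, 8, 10]
Sorted: [0, 0, 3, 5, 6, 7, 7, 11, 12, 12]


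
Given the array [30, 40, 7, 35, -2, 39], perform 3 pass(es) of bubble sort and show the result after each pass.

After pass 1: [30, 7, 35, -2, 39, 40] (4 swaps)
After pass 2: [7, 30, -2, 35, 39, 40] (2 swaps)
After pass 3: [7, -2, 30, 35, 39, 40] (1 swaps)
Total swaps: 7


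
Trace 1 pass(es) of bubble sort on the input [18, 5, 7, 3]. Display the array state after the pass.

After pass 1: [5, 7, 3, 18] (3 swaps)
Total swaps: 3


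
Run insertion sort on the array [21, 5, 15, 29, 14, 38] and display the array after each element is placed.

First element 21 is already 'sorted'
Insert 5: shifted 1 elements -> [5, 21, 15, 29, 14, 38]
Insert 15: shifted 1 elements -> [5, 15, 21, 29, 14, 38]
Insert 29: shifted 0 elements -> [5, 15, 21, 29, 14, 38]
Insert 14: shifted 3 elements -> [5, 14, 15, 21, 29, 38]
Insert 38: shifted 0 elements -> [5, 14, 15, 21, 29, 38]


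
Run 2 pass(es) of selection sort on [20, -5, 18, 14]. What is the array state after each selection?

Pass 1: Select minimum -5 at index 1, swap -> [-5, 20, 18, 14]
Pass 2: Select minimum 14 at index 3, swap -> [-5, 14, 18, 20]


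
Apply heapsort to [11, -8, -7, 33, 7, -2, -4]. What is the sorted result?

Build heap: [33, 11, -2, -8, 7, -7, -4]
Extract 33: [11, 7, -2, -8, -4, -7, 33]
Extract 11: [7, -4, -2, -8, -7, 11, 33]
Extract 7: [-2, -4, -7, -8, 7, 11, 33]
Extract -2: [-4, -8, -7, -2, 7, 11, 33]
Extract -4: [-7, -8, -4, -2, 7, 11, 33]
Extract -7: [-8, -7, -4, -2, 7, 11, 33]


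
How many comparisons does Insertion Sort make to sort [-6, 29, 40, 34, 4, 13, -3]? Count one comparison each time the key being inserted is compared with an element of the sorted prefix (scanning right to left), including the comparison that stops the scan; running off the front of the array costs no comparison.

Insert 29: -6 <= 29 (stop) = 1 comparison(s) -> [-6, 29, 40, 34, 4, 13, -3]
Insert 40: 29 <= 40 (stop) = 1 comparison(s) -> [-6, 29, 40, 34, 4, 13, -3]
Insert 34: 40 > 34 (shift), 29 <= 34 (stop) = 2 comparison(s) -> [-6, 29, 34, 40, 4, 13, -3]
Insert 4: 40 > 4 (shift), 34 > 4 (shift), 29 > 4 (shift), -6 <= 4 (stop) = 4 comparison(s) -> [-6, 4, 29, 34, 40, 13, -3]
Insert 13: 40 > 13 (shift), 34 > 13 (shift), 29 > 13 (shift), 4 <= 13 (stop) = 4 comparison(s) -> [-6, 4, 13, 29, 34, 40, -3]
Insert -3: 40 > -3 (shift), 34 > -3 (shift), 29 > -3 (shift), 13 > -3 (shift), 4 > -3 (shift), -6 <= -3 (stop) = 6 comparison(s) -> [-6, -3, 4, 13, 29, 34, 40]
Total comparisons: 1 + 1 + 2 + 4 + 4 + 6 = 18


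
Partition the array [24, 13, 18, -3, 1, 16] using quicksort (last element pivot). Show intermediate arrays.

Partition 1: pivot=16 at index 3 -> [13, -3, 1, 16, 18, 24]
Partition 2: pivot=1 at index 1 -> [-3, 1, 13, 16, 18, 24]
Partition 3: pivot=24 at index 5 -> [-3, 1, 13, 16, 18, 24]


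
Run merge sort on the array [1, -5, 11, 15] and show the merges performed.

Divide and conquer:
  Merge [1] + [-5] -> [-5, 1]
  Merge [11] + [15] -> [11, 15]
  Merge [-5, 1] + [11, 15] -> [-5, 1, 11, 15]


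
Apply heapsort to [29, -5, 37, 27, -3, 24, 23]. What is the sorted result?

Build heap: [37, 27, 29, -5, -3, 24, 23]
Extract 37: [29, 27, 24, -5, -3, 23, 37]
Extract 29: [27, 23, 24, -5, -3, 29, 37]
Extract 27: [24, 23, -3, -5, 27, 29, 37]
Extract 24: [23, -5, -3, 24, 27, 29, 37]
Extract 23: [-3, -5, 23, 24, 27, 29, 37]
Extract -3: [-5, -3, 23, 24, 27, 29, 37]


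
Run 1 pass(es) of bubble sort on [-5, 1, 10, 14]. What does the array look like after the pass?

After pass 1: [-5, 1, 10, 14] (0 swaps)
Total swaps: 0


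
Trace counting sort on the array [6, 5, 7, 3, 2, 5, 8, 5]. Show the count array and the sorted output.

Count array: [0, 0, 1, 1, 0, 3, 1, 1, 1]
(count[i] = number of elements equal to i)
Cumulative count: [0, 0, 1, 2, 2, 5, 6, 7, 8]
Sorted: [2, 3, 5, 5, 5, 6, 7, 8]


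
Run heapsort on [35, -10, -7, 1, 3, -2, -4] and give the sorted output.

Build heap: [35, 3, -2, 1, -10, -7, -4]
Extract 35: [3, 1, -2, -4, -10, -7, 35]
Extract 3: [1, -4, -2, -7, -10, 3, 35]
Extract 1: [-2, -4, -10, -7, 1, 3, 35]
Extract -2: [-4, -7, -10, -2, 1, 3, 35]
Extract -4: [-7, -10, -4, -2, 1, 3, 35]
Extract -7: [-10, -7, -4, -2, 1, 3, 35]


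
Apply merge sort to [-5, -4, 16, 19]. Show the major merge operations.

Divide and conquer:
  Merge [-5] + [-4] -> [-5, -4]
  Merge [16] + [19] -> [16, 19]
  Merge [-5, -4] + [16, 19] -> [-5, -4, 16, 19]


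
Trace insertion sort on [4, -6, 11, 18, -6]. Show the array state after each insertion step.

First element 4 is already 'sorted'
Insert -6: shifted 1 elements -> [-6, 4, 11, 18, -6]
Insert 11: shifted 0 elements -> [-6, 4, 11, 18, -6]
Insert 18: shifted 0 elements -> [-6, 4, 11, 18, -6]
Insert -6: shifted 3 elements -> [-6, -6, 4, 11, 18]


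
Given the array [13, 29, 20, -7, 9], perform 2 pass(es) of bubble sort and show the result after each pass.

After pass 1: [13, 20, -7, 9, 29] (3 swaps)
After pass 2: [13, -7, 9, 20, 29] (2 swaps)
Total swaps: 5


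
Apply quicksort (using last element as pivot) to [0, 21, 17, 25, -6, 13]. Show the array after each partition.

Partition 1: pivot=13 at index 2 -> [0, -6, 13, 25, 21, 17]
Partition 2: pivot=-6 at index 0 -> [-6, 0, 13, 25, 21, 17]
Partition 3: pivot=17 at index 3 -> [-6, 0, 13, 17, 21, 25]
Partition 4: pivot=25 at index 5 -> [-6, 0, 13, 17, 21, 25]


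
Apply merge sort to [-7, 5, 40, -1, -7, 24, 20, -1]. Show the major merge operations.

Divide and conquer:
  Merge [-7] + [5] -> [-7, 5]
  Merge [40] + [-1] -> [-1, 40]
  Merge [-7, 5] + [-1, 40] -> [-7, -1, 5, 40]
  Merge [-7] + [24] -> [-7, 24]
  Merge [20] + [-1] -> [-1, 20]
  Merge [-7, 24] + [-1, 20] -> [-7, -1, 20, 24]
  Merge [-7, -1, 5, 40] + [-7, -1, 20, 24] -> [-7, -7, -1, -1, 5, 20, 24, 40]


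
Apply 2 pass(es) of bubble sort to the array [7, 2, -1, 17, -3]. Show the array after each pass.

After pass 1: [2, -1, 7, -3, 17] (3 swaps)
After pass 2: [-1, 2, -3, 7, 17] (2 swaps)
Total swaps: 5


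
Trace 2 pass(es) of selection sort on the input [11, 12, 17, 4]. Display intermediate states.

Pass 1: Select minimum 4 at index 3, swap -> [4, 12, 17, 11]
Pass 2: Select minimum 11 at index 3, swap -> [4, 11, 17, 12]


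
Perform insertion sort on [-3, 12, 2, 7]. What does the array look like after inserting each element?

First element -3 is already 'sorted'
Insert 12: shifted 0 elements -> [-3, 12, 2, 7]
Insert 2: shifted 1 elements -> [-3, 2, 12, 7]
Insert 7: shifted 1 elements -> [-3, 2, 7, 12]


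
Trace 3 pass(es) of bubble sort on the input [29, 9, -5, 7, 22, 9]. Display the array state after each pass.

After pass 1: [9, -5, 7, 22, 9, 29] (5 swaps)
After pass 2: [-5, 7, 9, 9, 22, 29] (3 swaps)
After pass 3: [-5, 7, 9, 9, 22, 29] (0 swaps)
Total swaps: 8


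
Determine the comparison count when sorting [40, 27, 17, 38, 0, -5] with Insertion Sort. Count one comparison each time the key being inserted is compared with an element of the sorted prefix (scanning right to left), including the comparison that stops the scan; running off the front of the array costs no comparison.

Insert 27: 40 > 27 (shift), reached front = 1 comparison(s) -> [27, 40, 17, 38, 0, -5]
Insert 17: 40 > 17 (shift), 27 > 17 (shift), reached front = 2 comparison(s) -> [17, 27, 40, 38, 0, -5]
Insert 38: 40 > 38 (shift), 27 <= 38 (stop) = 2 comparison(s) -> [17, 27, 38, 40, 0, -5]
Insert 0: 40 > 0 (shift), 38 > 0 (shift), 27 > 0 (shift), 17 > 0 (shift), reached front = 4 comparison(s) -> [0, 17, 27, 38, 40, -5]
Insert -5: 40 > -5 (shift), 38 > -5 (shift), 27 > -5 (shift), 17 > -5 (shift), 0 > -5 (shift), reached front = 5 comparison(s) -> [-5, 0, 17, 27, 38, 40]
Total comparisons: 1 + 2 + 2 + 4 + 5 = 14


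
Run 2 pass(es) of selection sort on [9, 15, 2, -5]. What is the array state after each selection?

Pass 1: Select minimum -5 at index 3, swap -> [-5, 15, 2, 9]
Pass 2: Select minimum 2 at index 2, swap -> [-5, 2, 15, 9]


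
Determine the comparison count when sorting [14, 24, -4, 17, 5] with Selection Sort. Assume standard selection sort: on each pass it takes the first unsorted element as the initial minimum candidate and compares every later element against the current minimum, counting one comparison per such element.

Pass 1: scan indices 1..4 for the minimum = 4 comparison(s); min is -4, place at index 0 -> [-4, 24, 14, 17, 5]
Pass 2: scan indices 2..4 for the minimum = 3 comparison(s); min is 5, place at index 1 -> [-4, 5, 14, 17, 24]
Pass 3: scan indices 3..4 for the minimum = 2 comparison(s); min is 14, place at index 2 -> [-4, 5, 14, 17, 24]
Pass 4: scan indices 4..4 for the minimum = 1 comparison(s); min is 17, place at index 3 -> [-4, 5, 14, 17, 24]
Selection sort always scans the whole unsorted suffix, so the count is (n-1) + (n-2) + ... + 1 = n(n-1)/2 = 5*4/2 = 10 regardless of the input order.
Total comparisons: 4 + 3 + 2 + 1 = 10


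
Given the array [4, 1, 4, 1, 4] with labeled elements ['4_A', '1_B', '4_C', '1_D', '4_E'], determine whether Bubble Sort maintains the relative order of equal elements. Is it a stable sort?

Trace Bubble Sort on the labeled array (the key is the number; the letter only tracks identity):
  After pass 1: [1_B, 4_A, 1_D, 4_C, 4_E]
  After pass 2: [1_B, 1_D, 4_A, 4_C, 4_E]
  After pass 3: [1_B, 1_D, 4_A, 4_C, 4_E] (no swaps, done)
Final order: [1_B, 1_D, 4_A, 4_C, 4_E]
Equal keys:
  value 1: originally 1_B, 1_D; after sorting 1_B, 1_D -> order preserved
  value 4: originally 4_A, 4_C, 4_E; after sorting 4_A, 4_C, 4_E -> order preserved
All equal keys kept their original relative order. Bubble Sort is stable: it only swaps adjacent elements when the left one is strictly greater, so equal keys never move past each other.
Answer: Stable


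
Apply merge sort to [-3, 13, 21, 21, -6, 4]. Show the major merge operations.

Divide and conquer:
  Merge [13] + [21] -> [13, 21]
  Merge [-3] + [13, 21] -> [-3, 13, 21]
  Merge [-6] + [4] -> [-6, 4]
  Merge [21] + [-6, 4] -> [-6, 4, 21]
  Merge [-3, 13, 21] + [-6, 4, 21] -> [-6, -3, 4, 13, 21, 21]


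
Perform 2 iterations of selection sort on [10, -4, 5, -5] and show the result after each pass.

Pass 1: Select minimum -5 at index 3, swap -> [-5, -4, 5, 10]
Pass 2: Select minimum -4 at index 1, swap -> [-5, -4, 5, 10]


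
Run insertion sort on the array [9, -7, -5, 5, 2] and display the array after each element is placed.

First element 9 is already 'sorted'
Insert -7: shifted 1 elements -> [-7, 9, -5, 5, 2]
Insert -5: shifted 1 elements -> [-7, -5, 9, 5, 2]
Insert 5: shifted 1 elements -> [-7, -5, 5, 9, 2]
Insert 2: shifted 2 elements -> [-7, -5, 2, 5, 9]


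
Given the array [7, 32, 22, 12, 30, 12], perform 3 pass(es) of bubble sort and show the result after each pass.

After pass 1: [7, 22, 12, 30, 12, 32] (4 swaps)
After pass 2: [7, 12, 22, 12, 30, 32] (2 swaps)
After pass 3: [7, 12, 12, 22, 30, 32] (1 swaps)
Total swaps: 7


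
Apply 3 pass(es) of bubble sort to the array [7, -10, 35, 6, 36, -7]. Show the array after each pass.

After pass 1: [-10, 7, 6, 35, -7, 36] (3 swaps)
After pass 2: [-10, 6, 7, -7, 35, 36] (2 swaps)
After pass 3: [-10, 6, -7, 7, 35, 36] (1 swaps)
Total swaps: 6


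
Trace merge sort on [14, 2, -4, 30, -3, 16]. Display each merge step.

Divide and conquer:
  Merge [2] + [-4] -> [-4, 2]
  Merge [14] + [-4, 2] -> [-4, 2, 14]
  Merge [-3] + [16] -> [-3, 16]
  Merge [30] + [-3, 16] -> [-3, 16, 30]
  Merge [-4, 2, 14] + [-3, 16, 30] -> [-4, -3, 2, 14, 16, 30]


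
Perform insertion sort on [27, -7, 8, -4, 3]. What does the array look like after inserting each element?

First element 27 is already 'sorted'
Insert -7: shifted 1 elements -> [-7, 27, 8, -4, 3]
Insert 8: shifted 1 elements -> [-7, 8, 27, -4, 3]
Insert -4: shifted 2 elements -> [-7, -4, 8, 27, 3]
Insert 3: shifted 2 elements -> [-7, -4, 3, 8, 27]


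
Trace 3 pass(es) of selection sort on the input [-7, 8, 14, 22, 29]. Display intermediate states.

Pass 1: Select minimum -7 at index 0, swap -> [-7, 8, 14, 22, 29]
Pass 2: Select minimum 8 at index 1, swap -> [-7, 8, 14, 22, 29]
Pass 3: Select minimum 14 at index 2, swap -> [-7, 8, 14, 22, 29]


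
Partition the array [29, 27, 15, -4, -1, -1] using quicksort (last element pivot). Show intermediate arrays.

Partition 1: pivot=-1 at index 2 -> [-4, -1, -1, 29, 27, 15]
Partition 2: pivot=-1 at index 1 -> [-4, -1, -1, 29, 27, 15]
Partition 3: pivot=15 at index 3 -> [-4, -1, -1, 15, 27, 29]
Partition 4: pivot=29 at index 5 -> [-4, -1, -1, 15, 27, 29]


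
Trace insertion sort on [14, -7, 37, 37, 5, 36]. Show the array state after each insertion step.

First element 14 is already 'sorted'
Insert -7: shifted 1 elements -> [-7, 14, 37, 37, 5, 36]
Insert 37: shifted 0 elements -> [-7, 14, 37, 37, 5, 36]
Insert 37: shifted 0 elements -> [-7, 14, 37, 37, 5, 36]
Insert 5: shifted 3 elements -> [-7, 5, 14, 37, 37, 36]
Insert 36: shifted 2 elements -> [-7, 5, 14, 36, 37, 37]


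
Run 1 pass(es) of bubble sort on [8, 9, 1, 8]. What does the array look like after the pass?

After pass 1: [8, 1, 8, 9] (2 swaps)
Total swaps: 2


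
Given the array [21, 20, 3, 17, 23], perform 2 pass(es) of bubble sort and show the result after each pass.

After pass 1: [20, 3, 17, 21, 23] (3 swaps)
After pass 2: [3, 17, 20, 21, 23] (2 swaps)
Total swaps: 5


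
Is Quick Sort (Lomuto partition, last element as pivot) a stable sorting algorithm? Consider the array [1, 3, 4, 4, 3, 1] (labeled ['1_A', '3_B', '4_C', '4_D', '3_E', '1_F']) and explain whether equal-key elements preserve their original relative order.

Trace Quick Sort on the labeled array (the key is the number; the letter only tracks identity):
  Partition indices 0..5 around pivot 1_F -> [1_A, 1_F, 4_C, 4_D, 3_E, 3_B]
  Partition indices 2..5 around pivot 3_B -> [1_A, 1_F, 3_E, 3_B, 4_C, 4_D]
  Partition indices 4..5 around pivot 4_D -> [1_A, 1_F, 3_E, 3_B, 4_C, 4_D]
Final order: [1_A, 1_F, 3_E, 3_B, 4_C, 4_D]
Equal keys:
  value 1: originally 1_A, 1_F; after sorting 1_A, 1_F -> order preserved
  value 3: originally 3_B, 3_E; after sorting 3_E, 3_B -> order changed
  value 4: originally 4_C, 4_D; after sorting 4_C, 4_D -> order preserved
Equal keys were reordered, so Quick Sort is not stable: partition swaps elements across long distances and can reorder equal keys. (One such input is enough; an unstable sort may happen to preserve order on other inputs, but it gives no guarantee.)
Answer: Not stable


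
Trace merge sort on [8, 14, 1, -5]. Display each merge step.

Divide and conquer:
  Merge [8] + [14] -> [8, 14]
  Merge [1] + [-5] -> [-5, 1]
  Merge [8, 14] + [-5, 1] -> [-5, 1, 8, 14]


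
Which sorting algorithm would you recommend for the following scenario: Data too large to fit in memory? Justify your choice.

Best choice: External merge sort
Reason: Minimizes disk I/O by sequential reads/writes


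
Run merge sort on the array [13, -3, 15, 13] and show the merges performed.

Divide and conquer:
  Merge [13] + [-3] -> [-3, 13]
  Merge [15] + [13] -> [13, 15]
  Merge [-3, 13] + [13, 15] -> [-3, 13, 13, 15]


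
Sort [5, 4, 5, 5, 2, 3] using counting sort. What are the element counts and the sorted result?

Count array: [0, 0, 1, 1, 1, 3]
(count[i] = number of elements equal to i)
Cumulative count: [0, 0, 1, 2, 3, 6]
Sorted: [2, 3, 4, 5, 5, 5]


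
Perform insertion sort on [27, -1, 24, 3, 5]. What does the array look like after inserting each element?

First element 27 is already 'sorted'
Insert -1: shifted 1 elements -> [-1, 27, 24, 3, 5]
Insert 24: shifted 1 elements -> [-1, 24, 27, 3, 5]
Insert 3: shifted 2 elements -> [-1, 3, 24, 27, 5]
Insert 5: shifted 2 elements -> [-1, 3, 5, 24, 27]


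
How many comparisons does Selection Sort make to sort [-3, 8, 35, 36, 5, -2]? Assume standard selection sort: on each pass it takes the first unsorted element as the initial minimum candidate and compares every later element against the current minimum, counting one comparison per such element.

Pass 1: scan indices 1..5 for the minimum = 5 comparison(s); min is -3, place at index 0 -> [-3, 8, 35, 36, 5, -2]
Pass 2: scan indices 2..5 for the minimum = 4 comparison(s); min is -2, place at index 1 -> [-3, -2, 35, 36, 5, 8]
Pass 3: scan indices 3..5 for the minimum = 3 comparison(s); min is 5, place at index 2 -> [-3, -2, 5, 36, 35, 8]
Pass 4: scan indices 4..5 for the minimum = 2 comparison(s); min is 8, place at index 3 -> [-3, -2, 5, 8, 35, 36]
Pass 5: scan indices 5..5 for the minimum = 1 comparison(s); min is 35, place at index 4 -> [-3, -2, 5, 8, 35, 36]
Selection sort always scans the whole unsorted suffix, so the count is (n-1) + (n-2) + ... + 1 = n(n-1)/2 = 6*5/2 = 15 regardless of the input order.
Total comparisons: 5 + 4 + 3 + 2 + 1 = 15


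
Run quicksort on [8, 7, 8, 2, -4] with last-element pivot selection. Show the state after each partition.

Partition 1: pivot=-4 at index 0 -> [-4, 7, 8, 2, 8]
Partition 2: pivot=8 at index 4 -> [-4, 7, 8, 2, 8]
Partition 3: pivot=2 at index 1 -> [-4, 2, 8, 7, 8]
Partition 4: pivot=7 at index 2 -> [-4, 2, 7, 8, 8]


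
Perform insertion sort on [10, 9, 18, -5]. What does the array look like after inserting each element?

First element 10 is already 'sorted'
Insert 9: shifted 1 elements -> [9, 10, 18, -5]
Insert 18: shifted 0 elements -> [9, 10, 18, -5]
Insert -5: shifted 3 elements -> [-5, 9, 10, 18]


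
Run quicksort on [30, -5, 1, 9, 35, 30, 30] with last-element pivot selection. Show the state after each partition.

Partition 1: pivot=30 at index 5 -> [30, -5, 1, 9, 30, 30, 35]
Partition 2: pivot=30 at index 4 -> [30, -5, 1, 9, 30, 30, 35]
Partition 3: pivot=9 at index 2 -> [-5, 1, 9, 30, 30, 30, 35]
Partition 4: pivot=1 at index 1 -> [-5, 1, 9, 30, 30, 30, 35]


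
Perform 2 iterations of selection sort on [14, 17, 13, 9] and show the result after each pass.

Pass 1: Select minimum 9 at index 3, swap -> [9, 17, 13, 14]
Pass 2: Select minimum 13 at index 2, swap -> [9, 13, 17, 14]


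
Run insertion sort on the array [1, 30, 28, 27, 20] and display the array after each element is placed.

First element 1 is already 'sorted'
Insert 30: shifted 0 elements -> [1, 30, 28, 27, 20]
Insert 28: shifted 1 elements -> [1, 28, 30, 27, 20]
Insert 27: shifted 2 elements -> [1, 27, 28, 30, 20]
Insert 20: shifted 3 elements -> [1, 20, 27, 28, 30]
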